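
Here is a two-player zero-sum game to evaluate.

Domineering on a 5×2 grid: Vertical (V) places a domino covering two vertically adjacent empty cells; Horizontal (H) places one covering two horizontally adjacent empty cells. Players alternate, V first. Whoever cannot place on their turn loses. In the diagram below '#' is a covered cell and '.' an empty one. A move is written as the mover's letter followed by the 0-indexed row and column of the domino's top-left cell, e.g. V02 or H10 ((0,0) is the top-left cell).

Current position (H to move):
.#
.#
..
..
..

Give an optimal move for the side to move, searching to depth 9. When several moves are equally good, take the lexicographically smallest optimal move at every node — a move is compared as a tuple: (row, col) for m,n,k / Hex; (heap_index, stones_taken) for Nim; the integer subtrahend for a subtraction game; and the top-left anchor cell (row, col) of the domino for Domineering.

p1 H@[.#/.#/../../..]: H20[.#/.#/##/../..]-1 H30[.#/.#/../##/..]+1* H40[.#/.#/../../##]-1
p2 V@[.#/.#/../##/..]: V00[##/##/../##/..]-1* V10[.#/##/#./##/..]-1
p3 H@[##/##/../##/..]: H20[##/##/##/##/..]+1* H40[##/##/../##/##]+1
p4 V@[##/##/##/##/..] terminal -1; root [.#/.#/../../..] d9

H's best at [.#/.#/../../..]: H30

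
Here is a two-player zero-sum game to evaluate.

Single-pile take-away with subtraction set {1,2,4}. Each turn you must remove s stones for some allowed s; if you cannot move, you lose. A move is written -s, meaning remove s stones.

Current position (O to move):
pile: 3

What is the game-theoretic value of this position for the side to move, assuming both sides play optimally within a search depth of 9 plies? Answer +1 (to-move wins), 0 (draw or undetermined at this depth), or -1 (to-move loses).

value(3, O) = -1

[3] O move#1: -1:-1/2*, -2:-1/1
[2] X move#2: -1:-1/1, -2:+1/0*
[0] end (terminal -1, O#3); searched 3 to 9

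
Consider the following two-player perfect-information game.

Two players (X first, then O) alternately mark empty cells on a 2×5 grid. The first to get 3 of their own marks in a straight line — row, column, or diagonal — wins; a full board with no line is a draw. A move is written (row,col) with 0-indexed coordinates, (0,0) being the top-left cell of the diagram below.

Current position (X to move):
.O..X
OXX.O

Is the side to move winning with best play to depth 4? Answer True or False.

X winning at [.O..X/OXX.O]: True

[.O..X/OXX.O] X move#1: (0,0):+0/XO..X/OXX.O, (0,2):+1/.OX.X/OXX.O*, (0,3):+1/.O.XX/OXX.O, (1,3):+1/.O..X/OXXXO
[.OX.X/OXX.O] O move#2: (0,0):-1/OOX.X/OXX.O*, (0,3):-1/.OXOX/OXX.O, (1,3):-1/.OX.X/OXXOO
[OOX.X/OXX.O] X move#3: (0,3):+1/OOXXX/OXX.O*, (1,3):+1/OOX.X/OXXXO
[OOXXX/OXX.O] end (terminal -1, O#4); searched .O..X/OXX.O to 4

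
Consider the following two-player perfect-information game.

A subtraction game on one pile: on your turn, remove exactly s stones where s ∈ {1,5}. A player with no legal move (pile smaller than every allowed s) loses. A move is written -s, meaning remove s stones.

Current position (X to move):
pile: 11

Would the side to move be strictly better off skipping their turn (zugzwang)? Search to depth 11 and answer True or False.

zugzwang(11, X) = False

[11] X move#1: -1:+1/10*, -5:+1/6
[10] O move#2: -1:-1/9*, -5:-1/5
[9] X move#3: -1:+1/8*, -5:+1/4
[8] O move#4: -1:-1/7*, -5:-1/3
[7] X move#5: -1:+1/6*, -5:+1/2
[6] O move#6: -1:-1/5*, -5:-1/1
[5] X move#7: -1:+1/4*, -5:+1/0
[4] O move#8: -1:-1/3*
[3] X move#9: -1:+1/2*
[2] O move#10: -1:-1/1*
[1] X move#11: -1:+1/0*
[0] end (terminal -1, O#12); searched 11 to 11
if X skipped the turn, O would face:
~ [11] O move#1: -1:+1/10*, -5:+1/6
~ [10] X move#2: -1:-1/9*, -5:-1/5
~ [9] O move#3: -1:+1/8*, -5:+1/4
~ [8] X move#4: -1:-1/7*, -5:-1/3
~ [7] O move#5: -1:+1/6*, -5:+1/2
~ [6] X move#6: -1:-1/5*, -5:-1/1
~ [5] O move#7: -1:+1/4*, -5:+1/0
~ [4] X move#8: -1:-1/3*
~ [3] O move#9: -1:+1/2*
~ [2] X move#10: -1:-1/1*
~ [1] O move#11: -1:+1/0*
~ [0] end (terminal -1, X#12); searched 11 to 11
compare (X): move=+1 vs pass=-1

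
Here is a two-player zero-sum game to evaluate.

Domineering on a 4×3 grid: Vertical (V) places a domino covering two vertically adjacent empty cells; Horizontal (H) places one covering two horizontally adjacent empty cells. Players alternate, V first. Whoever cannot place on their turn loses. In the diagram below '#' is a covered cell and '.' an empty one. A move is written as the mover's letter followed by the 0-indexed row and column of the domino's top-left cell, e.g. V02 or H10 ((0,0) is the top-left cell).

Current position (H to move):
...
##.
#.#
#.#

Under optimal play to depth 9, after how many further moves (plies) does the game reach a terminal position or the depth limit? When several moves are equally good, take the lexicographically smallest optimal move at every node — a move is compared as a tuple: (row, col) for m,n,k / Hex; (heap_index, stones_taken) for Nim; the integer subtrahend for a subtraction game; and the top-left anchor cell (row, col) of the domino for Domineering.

[.../##./#.#/#.#] H move#1: H00:-1/##./##./#.#/#.#*, H01:-1/.##/##./#.#/#.#
[##./##./#.#/#.#] V move#2: V02:+1/###/###/#.#/#.#*, V21:+1/##./##./###/###
[###/###/#.#/#.#] end (terminal -1, H#3); searched .../##./#.#/#.# to 9

PV length from [.../##./#.#/#.#]: 2 plies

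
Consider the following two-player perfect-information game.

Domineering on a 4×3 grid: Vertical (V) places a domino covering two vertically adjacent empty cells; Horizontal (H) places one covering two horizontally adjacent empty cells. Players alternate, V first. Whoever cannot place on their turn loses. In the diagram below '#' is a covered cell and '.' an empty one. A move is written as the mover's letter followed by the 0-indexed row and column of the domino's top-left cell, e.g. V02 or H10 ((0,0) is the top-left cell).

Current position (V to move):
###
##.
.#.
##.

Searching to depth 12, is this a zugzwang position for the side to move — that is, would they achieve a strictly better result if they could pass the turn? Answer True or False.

zugzwang(###/##./.#./##., V) = False

ply 1, V at ###/##./.#./##. | V12=+1→###/###/.##/##.*; V22=+1→###/##./.##/###
ply 2: ###/###/.##/##. is terminal -1 (H); from ###/##./.#./##. depth 12
if V skipped the turn, H would face:
~ ply 1: ###/##./.#./##. is terminal -1 (H); from ###/##./.#./##. depth 12
compare (V): move=+1 vs pass=+1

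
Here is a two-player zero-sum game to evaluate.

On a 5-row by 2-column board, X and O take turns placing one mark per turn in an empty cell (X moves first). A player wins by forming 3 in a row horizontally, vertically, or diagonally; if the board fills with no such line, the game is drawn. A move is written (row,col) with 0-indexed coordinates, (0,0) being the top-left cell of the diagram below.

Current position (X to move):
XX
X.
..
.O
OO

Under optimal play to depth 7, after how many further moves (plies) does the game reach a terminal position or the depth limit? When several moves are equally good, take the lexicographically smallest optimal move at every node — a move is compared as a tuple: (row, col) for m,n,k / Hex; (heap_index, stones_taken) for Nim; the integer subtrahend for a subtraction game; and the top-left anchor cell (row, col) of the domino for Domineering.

ply 1, X at XX/X./../.O/OO | (1,1)=-1→XX/XX/../.O/OO; (2,0)=+1→XX/X./X./.O/OO*; (2,1)=+1→XX/X./.X/.O/OO; (3,0)=-1→XX/X./../XO/OO
ply 2: XX/X./X./.O/OO is terminal -1 (O); from XX/X./../.O/OO depth 7

PV length from [XX/X./../.O/OO]: 1 ply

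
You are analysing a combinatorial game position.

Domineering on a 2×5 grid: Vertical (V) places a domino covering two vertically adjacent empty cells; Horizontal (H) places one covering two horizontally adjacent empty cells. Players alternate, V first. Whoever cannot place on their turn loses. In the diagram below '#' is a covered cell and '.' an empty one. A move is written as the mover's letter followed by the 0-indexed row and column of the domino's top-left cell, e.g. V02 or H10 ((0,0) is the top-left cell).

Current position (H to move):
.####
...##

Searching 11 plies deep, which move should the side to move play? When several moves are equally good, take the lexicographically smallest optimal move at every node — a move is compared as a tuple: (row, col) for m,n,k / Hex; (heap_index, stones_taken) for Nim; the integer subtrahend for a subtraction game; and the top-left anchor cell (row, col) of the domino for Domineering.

H's best at [.####/...##]: H10

ply 1, H at .####/...## | H10=+1→.####/##.##*; H11=-1→.####/.####
ply 2: .####/##.## is terminal -1 (V); from .####/...## depth 11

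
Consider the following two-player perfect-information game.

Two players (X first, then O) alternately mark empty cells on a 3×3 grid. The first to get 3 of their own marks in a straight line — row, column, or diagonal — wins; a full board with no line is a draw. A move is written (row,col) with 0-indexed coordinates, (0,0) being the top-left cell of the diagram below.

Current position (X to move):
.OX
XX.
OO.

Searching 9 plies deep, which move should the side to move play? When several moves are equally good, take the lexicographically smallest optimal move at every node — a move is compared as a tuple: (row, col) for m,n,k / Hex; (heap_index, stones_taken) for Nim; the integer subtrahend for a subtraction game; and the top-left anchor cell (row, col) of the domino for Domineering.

X's best at [.OX/XX./OO.]: (1,2)

ply 1, X at .OX/XX./OO. | (0,0)=-1→XOX/XX./OO.; (1,2)=+1→.OX/XXX/OO.*; (2,2)=+1→.OX/XX./OOX
ply 2: .OX/XXX/OO. is terminal -1 (O); from .OX/XX./OO. depth 9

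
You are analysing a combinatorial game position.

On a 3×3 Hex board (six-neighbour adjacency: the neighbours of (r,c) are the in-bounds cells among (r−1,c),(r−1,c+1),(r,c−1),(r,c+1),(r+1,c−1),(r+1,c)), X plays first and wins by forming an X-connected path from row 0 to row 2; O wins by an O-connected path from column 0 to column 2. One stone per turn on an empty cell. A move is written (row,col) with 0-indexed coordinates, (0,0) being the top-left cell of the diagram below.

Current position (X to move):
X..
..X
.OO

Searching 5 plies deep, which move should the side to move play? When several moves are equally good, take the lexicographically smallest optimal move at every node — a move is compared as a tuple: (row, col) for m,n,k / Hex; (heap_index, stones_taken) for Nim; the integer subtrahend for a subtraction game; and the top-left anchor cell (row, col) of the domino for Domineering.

[X../..X/.OO] X move#1: (0,1):-1/XX./..X/.OO, (0,2):-1/X.X/..X/.OO, (1,0):-1/X../X.X/.OO, (1,1):-1/X../.XX/.OO, (2,0):+1/X../..X/XOO*
[X../..X/XOO] O move#2: (0,1):-1/XO./..X/XOO*, (0,2):-1/X.O/..X/XOO, (1,0):-1/X../O.X/XOO, (1,1):-1/X../.OX/XOO
[XO./..X/XOO] X move#3: (0,2):+1/XOX/..X/XOO*, (1,0):+1/XO./X.X/XOO, (1,1):+1/XO./.XX/XOO
[XOX/..X/XOO] O move#4: (1,0):-1/XOX/O.X/XOO*, (1,1):-1/XOX/.OX/XOO
[XOX/O.X/XOO] X move#5: (1,1):+1/XOX/OXX/XOO*
[XOX/OXX/XOO] end (terminal -1, O#6); searched X../..X/.OO to 5

X's best at [X../..X/.OO]: (2,0)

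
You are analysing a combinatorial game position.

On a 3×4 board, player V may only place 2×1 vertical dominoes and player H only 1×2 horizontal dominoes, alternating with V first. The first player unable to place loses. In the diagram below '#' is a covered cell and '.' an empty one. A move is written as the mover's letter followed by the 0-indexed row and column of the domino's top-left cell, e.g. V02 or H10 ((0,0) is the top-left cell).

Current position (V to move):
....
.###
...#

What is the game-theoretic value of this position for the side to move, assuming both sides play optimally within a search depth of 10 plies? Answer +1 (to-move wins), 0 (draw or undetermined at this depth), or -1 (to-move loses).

value(..../.###/...#, V) = -1

[..../.###/...#] V move#1: V00:-1/#.../####/...#*, V10:-1/..../####/#..#
[#.../####/...#] H move#2: H01:+1/###./####/...#*, H02:+1/#.##/####/...#, H20:+1/#.../####/##.#, H21:+1/#.../####/.###
[###./####/...#] end (terminal -1, V#3); searched ..../.###/...# to 10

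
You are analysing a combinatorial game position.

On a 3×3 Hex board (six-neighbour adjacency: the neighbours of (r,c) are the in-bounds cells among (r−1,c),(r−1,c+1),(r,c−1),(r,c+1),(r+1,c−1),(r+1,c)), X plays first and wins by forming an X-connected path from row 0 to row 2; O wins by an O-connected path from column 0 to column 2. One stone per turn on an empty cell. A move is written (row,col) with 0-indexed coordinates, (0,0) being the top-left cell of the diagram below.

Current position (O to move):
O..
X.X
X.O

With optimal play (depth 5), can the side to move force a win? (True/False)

[O../X.X/X.O] O move#1: (0,1):-1/OO./X.X/X.O*, (0,2):-1/O.O/X.X/X.O, (1,1):-1/O../XOX/X.O, (2,1):-1/O../X.X/XOO
[OO./X.X/X.O] X move#2: (0,2):+1/OOX/X.X/X.O*, (1,1):-1/OO./XXX/X.O, (2,1):-1/OO./X.X/XXO
[OOX/X.X/X.O] O move#3: (1,1):-1/OOX/XOX/X.O*, (2,1):-1/OOX/X.X/XOO
[OOX/XOX/X.O] X move#4: (2,1):+1/OOX/XOX/XXO*
[OOX/XOX/XXO] end (terminal -1, O#5); searched O../X.X/X.O to 5

O winning at [O../X.X/X.O]: False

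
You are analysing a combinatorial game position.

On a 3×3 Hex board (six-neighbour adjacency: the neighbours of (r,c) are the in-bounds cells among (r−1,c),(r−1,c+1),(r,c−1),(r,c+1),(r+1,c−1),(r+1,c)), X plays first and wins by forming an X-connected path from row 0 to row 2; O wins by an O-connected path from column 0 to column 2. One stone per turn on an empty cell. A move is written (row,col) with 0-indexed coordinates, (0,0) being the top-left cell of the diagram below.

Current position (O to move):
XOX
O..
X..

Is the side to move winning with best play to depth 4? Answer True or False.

O winning at [XOX/O../X..]: False

ply 1, O at XOX/O../X.. | (1,1)=-1→XOX/OO./X..*; (1,2)=-1→XOX/O.O/X..; (2,1)=-1→XOX/O../XO.; (2,2)=-1→XOX/O../X.O
ply 2, X at XOX/OO./X.. | (1,2)=+1→XOX/OOX/X..*; (2,1)=-1→XOX/OO./XX.; (2,2)=-1→XOX/OO./X.X
ply 3, O at XOX/OOX/X.. | (2,1)=-1→XOX/OOX/XO.*; (2,2)=-1→XOX/OOX/X.O
ply 4, X at XOX/OOX/XO. | (2,2)=+1→XOX/OOX/XOX*
ply 5: XOX/OOX/XOX is terminal -1 (O); from XOX/O../X.. depth 4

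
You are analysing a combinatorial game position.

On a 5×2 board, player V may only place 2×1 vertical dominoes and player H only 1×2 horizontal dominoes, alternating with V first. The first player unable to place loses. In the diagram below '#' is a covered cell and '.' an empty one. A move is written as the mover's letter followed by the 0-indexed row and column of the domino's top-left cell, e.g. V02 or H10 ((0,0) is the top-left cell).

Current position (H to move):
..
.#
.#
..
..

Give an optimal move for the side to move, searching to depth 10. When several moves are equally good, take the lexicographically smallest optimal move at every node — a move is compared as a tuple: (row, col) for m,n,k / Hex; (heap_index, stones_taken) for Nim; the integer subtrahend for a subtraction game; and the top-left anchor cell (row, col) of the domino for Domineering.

H's best at [../.#/.#/../..]: H30

p1 H@[../.#/.#/../..]: H00[##/.#/.#/../..]-1 H30[../.#/.#/##/..]+1* H40[../.#/.#/../##]+1
p2 V@[../.#/.#/##/..]: V00[#./##/.#/##/..]-1* V10[../##/##/##/..]-1
p3 H@[#./##/.#/##/..]: H40[#./##/.#/##/##]+1*
p4 V@[#./##/.#/##/##] terminal -1; root [../.#/.#/../..] d10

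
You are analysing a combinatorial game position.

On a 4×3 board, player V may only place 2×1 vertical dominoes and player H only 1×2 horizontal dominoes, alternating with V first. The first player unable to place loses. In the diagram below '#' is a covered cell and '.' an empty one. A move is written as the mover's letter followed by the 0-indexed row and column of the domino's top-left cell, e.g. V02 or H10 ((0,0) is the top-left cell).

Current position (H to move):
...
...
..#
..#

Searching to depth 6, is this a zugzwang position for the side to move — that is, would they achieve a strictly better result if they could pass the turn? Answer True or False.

zugzwang(.../.../..#/..#, H) = False

p1 H@[.../.../..#/..#]: H00[##./.../..#/..#]-1* H01[.##/.../..#/..#]-1 H10[.../##./..#/..#]-1 H11[.../.##/..#/..#]-1 H20[.../.../###/..#]-1 H30[.../.../..#/###]-1
p2 V@[##./.../..#/..#]: V02[###/..#/..#/..#]-1 V10[##./#../#.#/..#]+1* V11[##./.#./.##/..#]+1 V20[##./.../#.#/#.#]+1 V21[##./.../.##/.##]+1
p3 H@[##./#../#.#/..#]: H11[##./###/#.#/..#]-1* H30[##./#../#.#/###]-1
p4 V@[##./###/#.#/..#]: V21[##./###/###/.##]+1*
p5 H@[##./###/###/.##] terminal -1; root [.../.../..#/..#] d6
suppose H passes — search the same position with V to move:
pass> p1 V@[.../.../..#/..#]: V00[#../#../..#/..#]+1* V01[.#./.#./..#/..#]+1 V02[..#/..#/..#/..#]+1 V10[.../#../#.#/..#]-1 V11[.../.#./.##/..#]+1 V20[.../.../#.#/#.#]+1 V21[.../.../.##/.##]+1
pass> p2 H@[#../#../..#/..#]: H01[###/#../..#/..#]-1* H11[#../###/..#/..#]-1 H20[#../#../###/..#]-1 H30[#../#../..#/###]-1
pass> p3 V@[###/#../..#/..#]: V11[###/##./.##/..#]-1 V20[###/#../#.#/#.#]+1* V21[###/#../.##/.##]+1
pass> p4 H@[###/#../#.#/#.#]: H11[###/###/#.#/#.#]-1*
pass> p5 V@[###/###/#.#/#.#]: V21[###/###/###/###]+1*
pass> p6 H@[###/###/###/###] terminal -1; root [.../.../..#/..#] d6
for H: play -1, pass -1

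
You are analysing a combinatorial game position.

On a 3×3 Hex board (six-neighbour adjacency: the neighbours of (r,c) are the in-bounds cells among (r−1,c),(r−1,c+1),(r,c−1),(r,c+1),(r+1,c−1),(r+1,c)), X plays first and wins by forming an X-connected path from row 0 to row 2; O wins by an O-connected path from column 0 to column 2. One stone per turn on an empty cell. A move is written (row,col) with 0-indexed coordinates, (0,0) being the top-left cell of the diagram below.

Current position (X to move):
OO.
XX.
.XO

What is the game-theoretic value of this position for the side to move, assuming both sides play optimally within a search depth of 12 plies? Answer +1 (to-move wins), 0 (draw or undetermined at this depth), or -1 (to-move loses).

value(OO./XX./.XO, X) = +1

[OO./XX./.XO] X move#1: (0,2):+1/OOX/XX./.XO*, (1,2):-1/OO./XXX/.XO, (2,0):-1/OO./XX./XXO
[OOX/XX./.XO] end (terminal -1, O#2); searched OO./XX./.XO to 12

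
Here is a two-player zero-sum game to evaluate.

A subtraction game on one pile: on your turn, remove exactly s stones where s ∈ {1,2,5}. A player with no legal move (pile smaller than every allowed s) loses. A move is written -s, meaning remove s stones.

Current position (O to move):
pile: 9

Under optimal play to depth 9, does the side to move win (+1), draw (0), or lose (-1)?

ply 1, O at 9 | -1=-1→8*; -2=-1→7; -5=-1→4
ply 2, X at 8 | -1=-1→7; -2=+1→6*; -5=+1→3
ply 3, O at 6 | -1=-1→5*; -2=-1→4; -5=-1→1
ply 4, X at 5 | -1=-1→4; -2=+1→3*; -5=+1→0
ply 5, O at 3 | -1=-1→2*; -2=-1→1
ply 6, X at 2 | -1=-1→1; -2=+1→0*
ply 7: 0 is terminal -1 (O); from 9 depth 9

value(9, O) = -1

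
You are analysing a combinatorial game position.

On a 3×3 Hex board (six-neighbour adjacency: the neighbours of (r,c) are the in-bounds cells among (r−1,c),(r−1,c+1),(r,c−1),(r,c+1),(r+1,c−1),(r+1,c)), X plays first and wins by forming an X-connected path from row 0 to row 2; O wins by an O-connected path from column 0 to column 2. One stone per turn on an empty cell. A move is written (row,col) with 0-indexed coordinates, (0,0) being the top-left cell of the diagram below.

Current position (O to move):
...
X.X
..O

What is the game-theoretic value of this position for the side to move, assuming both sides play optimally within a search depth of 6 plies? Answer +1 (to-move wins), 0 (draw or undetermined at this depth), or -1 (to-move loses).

value(.../X.X/..O, O) = -1

p1 O@[.../X.X/..O]: (0,0)[O../X.X/..O]-1* (0,1)[.O./X.X/..O]-1 (0,2)[..O/X.X/..O]-1 (1,1)[.../XOX/..O]-1 (2,0)[.../X.X/O.O]-1 (2,1)[.../X.X/.OO]-1
p2 X@[O../X.X/..O]: (0,1)[OX./X.X/..O]+1* (0,2)[O.X/X.X/..O]+1 (1,1)[O../XXX/..O]+1 (2,0)[O../X.X/X.O]+1 (2,1)[O../X.X/.XO]+1
p3 O@[OX./X.X/..O]: (0,2)[OXO/X.X/..O]-1* (1,1)[OX./XOX/..O]-1 (2,0)[OX./X.X/O.O]-1 (2,1)[OX./X.X/.OO]-1
p4 X@[OXO/X.X/..O]: (1,1)[OXO/XXX/..O]+1* (2,0)[OXO/X.X/X.O]+1 (2,1)[OXO/X.X/.XO]+1
p5 O@[OXO/XXX/..O]: (2,0)[OXO/XXX/O.O]-1* (2,1)[OXO/XXX/.OO]-1
p6 X@[OXO/XXX/O.O]: (2,1)[OXO/XXX/OXO]+1*
p7 O@[OXO/XXX/OXO] terminal -1; root [.../X.X/..O] d6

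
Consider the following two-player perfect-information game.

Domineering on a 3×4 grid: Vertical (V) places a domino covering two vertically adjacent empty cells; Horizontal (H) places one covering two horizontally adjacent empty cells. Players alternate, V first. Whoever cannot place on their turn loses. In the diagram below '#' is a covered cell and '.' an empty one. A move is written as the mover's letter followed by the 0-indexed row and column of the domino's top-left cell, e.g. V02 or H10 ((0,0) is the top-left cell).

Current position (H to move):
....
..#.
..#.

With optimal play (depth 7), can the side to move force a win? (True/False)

p1 H@[..../..#./..#.]: H00[##../..#./..#.]-1 H01[.##./..#./..#.]-1 H02[..##/..#./..#.]-1 H10[..../###./..#.]+1* H20[..../..#./###.]-1
p2 V@[..../###./..#.]: V03[...#/####/..#.]-1* V13[..../####/..##]-1
p3 H@[...#/####/..#.]: H00[##.#/####/..#.]+1* H01[.###/####/..#.]+1 H20[...#/####/###.]+1
p4 V@[##.#/####/..#.] terminal -1; root [..../..#./..#.] d7

H winning at [..../..#./..#.]: True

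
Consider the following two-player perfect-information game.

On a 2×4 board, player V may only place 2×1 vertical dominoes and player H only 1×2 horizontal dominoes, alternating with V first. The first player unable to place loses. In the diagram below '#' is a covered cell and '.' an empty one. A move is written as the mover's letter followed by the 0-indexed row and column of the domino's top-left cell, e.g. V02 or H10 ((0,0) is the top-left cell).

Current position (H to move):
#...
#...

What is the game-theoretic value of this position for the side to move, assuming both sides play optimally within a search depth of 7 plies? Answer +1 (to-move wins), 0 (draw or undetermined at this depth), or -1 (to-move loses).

value(#.../#..., H) = +1

[#.../#...] H move#1: H01:+1/###./#...*, H02:+1/#.##/#..., H11:+1/#.../###., H12:+1/#.../#.##
[###./#...] V move#2: V03:-1/####/#..#*
[####/#..#] H move#3: H11:+1/####/####*
[####/####] end (terminal -1, V#4); searched #.../#... to 7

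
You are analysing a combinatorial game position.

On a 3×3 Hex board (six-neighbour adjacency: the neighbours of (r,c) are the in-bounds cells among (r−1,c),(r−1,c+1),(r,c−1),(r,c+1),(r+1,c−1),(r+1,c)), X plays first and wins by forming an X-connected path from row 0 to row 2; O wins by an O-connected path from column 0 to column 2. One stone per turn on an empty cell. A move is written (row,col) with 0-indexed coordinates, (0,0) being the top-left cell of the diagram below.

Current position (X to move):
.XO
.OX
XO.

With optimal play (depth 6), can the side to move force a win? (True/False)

ply 1, X at .XO/.OX/XO. | (0,0)=-1→XXO/.OX/XO.; (1,0)=+1→.XO/XOX/XO.*; (2,2)=-1→.XO/.OX/XOX
ply 2: .XO/XOX/XO. is terminal -1 (O); from .XO/.OX/XO. depth 6

X winning at [.XO/.OX/XO.]: True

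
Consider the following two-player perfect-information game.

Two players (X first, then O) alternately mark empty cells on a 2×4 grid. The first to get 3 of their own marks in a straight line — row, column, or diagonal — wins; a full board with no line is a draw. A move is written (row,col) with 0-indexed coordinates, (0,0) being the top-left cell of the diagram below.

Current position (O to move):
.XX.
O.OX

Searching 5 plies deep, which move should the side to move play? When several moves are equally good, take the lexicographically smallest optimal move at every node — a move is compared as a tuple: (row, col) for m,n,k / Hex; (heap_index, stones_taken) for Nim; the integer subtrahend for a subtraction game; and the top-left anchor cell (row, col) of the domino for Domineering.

ply 1, O at .XX./O.OX | (0,0)=-1→OXX./O.OX; (0,3)=-1→.XXO/O.OX; (1,1)=+1→.XX./OOOX*
ply 2: .XX./OOOX is terminal -1 (X); from .XX./O.OX depth 5

O's best at [.XX./O.OX]: (1,1)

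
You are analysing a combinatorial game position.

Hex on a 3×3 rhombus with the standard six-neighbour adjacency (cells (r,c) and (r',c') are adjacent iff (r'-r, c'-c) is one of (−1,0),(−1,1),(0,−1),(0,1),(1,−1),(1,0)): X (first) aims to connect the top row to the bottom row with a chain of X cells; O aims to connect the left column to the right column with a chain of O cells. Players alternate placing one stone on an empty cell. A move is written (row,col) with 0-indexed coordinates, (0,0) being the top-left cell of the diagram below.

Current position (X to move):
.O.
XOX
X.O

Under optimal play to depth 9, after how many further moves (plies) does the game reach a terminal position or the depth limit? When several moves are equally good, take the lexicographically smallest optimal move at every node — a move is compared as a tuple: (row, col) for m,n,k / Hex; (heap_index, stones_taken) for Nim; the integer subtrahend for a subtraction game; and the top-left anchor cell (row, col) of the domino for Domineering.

PV length from [.O./XOX/X.O]: 1 ply

p1 X@[.O./XOX/X.O]: (0,0)[XO./XOX/X.O]+1* (0,2)[.OX/XOX/X.O]+1 (2,1)[.O./XOX/XXO]+1
p2 O@[XO./XOX/X.O] terminal -1; root [.O./XOX/X.O] d9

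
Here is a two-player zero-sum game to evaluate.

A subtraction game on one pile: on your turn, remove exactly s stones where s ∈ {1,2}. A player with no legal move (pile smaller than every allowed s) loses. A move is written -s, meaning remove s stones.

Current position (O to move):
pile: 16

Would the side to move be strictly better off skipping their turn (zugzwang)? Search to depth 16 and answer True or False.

[16] O move#1: -1:+1/15*, -2:-1/14
[15] X move#2: -1:-1/14*, -2:-1/13
[14] O move#3: -1:-1/13, -2:+1/12*
[12] X move#4: -1:-1/11*, -2:-1/10
[11] O move#5: -1:-1/10, -2:+1/9*
[9] X move#6: -1:-1/8*, -2:-1/7
[8] O move#7: -1:-1/7, -2:+1/6*
[6] X move#8: -1:-1/5*, -2:-1/4
[5] O move#9: -1:-1/4, -2:+1/3*
[3] X move#10: -1:-1/2*, -2:-1/1
[2] O move#11: -1:-1/1, -2:+1/0*
[0] end (terminal -1, X#12); searched 16 to 16
pass branch (X moves first from the same position):
  | [16] X move#1: -1:+1/15*, -2:-1/14
  | [15] O move#2: -1:-1/14*, -2:-1/13
  | [14] X move#3: -1:-1/13, -2:+1/12*
  | [12] O move#4: -1:-1/11*, -2:-1/10
  | [11] X move#5: -1:-1/10, -2:+1/9*
  | [9] O move#6: -1:-1/8*, -2:-1/7
  | [8] X move#7: -1:-1/7, -2:+1/6*
  | [6] O move#8: -1:-1/5*, -2:-1/4
  | [5] X move#9: -1:-1/4, -2:+1/3*
  | [3] O move#10: -1:-1/2*, -2:-1/1
  | [2] X move#11: -1:-1/1, -2:+1/0*
  | [0] end (terminal -1, O#12); searched 16 to 16
O moving scores +1; O passing scores -1

zugzwang(16, O) = False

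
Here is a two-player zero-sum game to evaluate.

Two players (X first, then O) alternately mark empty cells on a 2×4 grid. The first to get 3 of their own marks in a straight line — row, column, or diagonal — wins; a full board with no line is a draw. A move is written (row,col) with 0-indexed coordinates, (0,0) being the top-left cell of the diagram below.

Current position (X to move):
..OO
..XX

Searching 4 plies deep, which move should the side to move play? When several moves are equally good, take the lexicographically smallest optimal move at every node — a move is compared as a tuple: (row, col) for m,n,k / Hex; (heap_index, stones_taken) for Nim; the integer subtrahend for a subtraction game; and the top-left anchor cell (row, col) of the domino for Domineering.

X's best at [..OO/..XX]: (1,1)

[..OO/..XX] X move#1: (0,0):-1/X.OO/..XX, (0,1):+0/.XOO/..XX, (1,0):-1/..OO/X.XX, (1,1):+1/..OO/.XXX*
[..OO/.XXX] end (terminal -1, O#2); searched ..OO/..XX to 4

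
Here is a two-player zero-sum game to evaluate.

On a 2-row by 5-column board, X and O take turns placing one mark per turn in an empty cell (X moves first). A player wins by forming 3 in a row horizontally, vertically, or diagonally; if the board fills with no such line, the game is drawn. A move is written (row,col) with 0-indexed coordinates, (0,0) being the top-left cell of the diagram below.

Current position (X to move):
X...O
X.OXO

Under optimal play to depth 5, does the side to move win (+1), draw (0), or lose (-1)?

p1 X@[X...O/X.OXO]: (0,1)[XX..O/X.OXO]+0* (0,2)[X.X.O/X.OXO]+0 (0,3)[X..XO/X.OXO]+0 (1,1)[X...O/XXOXO]+0
p2 O@[XX..O/X.OXO]: (0,2)[XXO.O/X.OXO]+0* (0,3)[XX.OO/X.OXO]-1 (1,1)[XX..O/XOOXO]-1
p3 X@[XXO.O/X.OXO]: (0,3)[XXOXO/X.OXO]+0* (1,1)[XXO.O/XXOXO]-1
p4 O@[XXOXO/X.OXO]: (1,1)[XXOXO/XOOXO]+0*
p5 X@[XXOXO/XOOXO] terminal +0; root [X...O/X.OXO] d5

value(X...O/X.OXO, X) = 0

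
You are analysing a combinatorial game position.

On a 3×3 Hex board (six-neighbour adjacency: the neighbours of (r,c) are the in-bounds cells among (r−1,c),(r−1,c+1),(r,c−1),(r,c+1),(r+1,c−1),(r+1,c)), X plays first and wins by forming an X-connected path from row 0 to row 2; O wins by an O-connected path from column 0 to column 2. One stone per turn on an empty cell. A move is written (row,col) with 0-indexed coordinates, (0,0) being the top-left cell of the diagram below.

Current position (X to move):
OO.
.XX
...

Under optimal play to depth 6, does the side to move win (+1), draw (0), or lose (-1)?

value(OO./.XX/..., X) = +1

[OO./.XX/...] X move#1: (0,2):+1/OOX/.XX/...*, (1,0):-1/OO./XXX/..., (2,0):-1/OO./.XX/X.., (2,1):-1/OO./.XX/.X., (2,2):-1/OO./.XX/..X
[OOX/.XX/...] O move#2: (1,0):-1/OOX/OXX/...*, (2,0):-1/OOX/.XX/O.., (2,1):-1/OOX/.XX/.O., (2,2):-1/OOX/.XX/..O
[OOX/OXX/...] X move#3: (2,0):+1/OOX/OXX/X..*, (2,1):+1/OOX/OXX/.X., (2,2):+1/OOX/OXX/..X
[OOX/OXX/X..] end (terminal -1, O#4); searched OO./.XX/... to 6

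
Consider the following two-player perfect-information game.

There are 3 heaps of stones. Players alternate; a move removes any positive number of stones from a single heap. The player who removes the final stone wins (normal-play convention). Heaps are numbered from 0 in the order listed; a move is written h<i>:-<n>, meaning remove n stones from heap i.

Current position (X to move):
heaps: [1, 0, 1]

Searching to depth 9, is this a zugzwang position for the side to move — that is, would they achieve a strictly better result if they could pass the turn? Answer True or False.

zugzwang((1,0,1), X) = True

p1 X@[(1,0,1)]: h0:-1[(0,0,1)]-1* h2:-1[(1,0,0)]-1
p2 O@[(0,0,1)]: h2:-1[(0,0,0)]+1*
p3 X@[(0,0,0)] terminal -1; root [(1,0,1)] d9
if X skipped the turn, O would face:
~ p1 O@[(1,0,1)]: h0:-1[(0,0,1)]-1* h2:-1[(1,0,0)]-1
~ p2 X@[(0,0,1)]: h2:-1[(0,0,0)]+1*
~ p3 O@[(0,0,0)] terminal -1; root [(1,0,1)] d9
compare (X): move=-1 vs pass=+1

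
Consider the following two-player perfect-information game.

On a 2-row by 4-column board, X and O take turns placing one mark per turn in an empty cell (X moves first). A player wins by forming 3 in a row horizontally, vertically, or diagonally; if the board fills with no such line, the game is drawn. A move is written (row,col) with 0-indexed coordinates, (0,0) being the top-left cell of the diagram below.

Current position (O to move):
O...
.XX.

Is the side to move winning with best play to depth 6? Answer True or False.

O winning at [O.../.XX.]: False

[O.../.XX.] O move#1: (0,1):-1/OO../.XX.*, (0,2):-1/O.O./.XX., (0,3):-1/O..O/.XX., (1,0):-1/O.../OXX., (1,3):-1/O.../.XXO
[OO../.XX.] X move#2: (0,2):+1/OOX./.XX.*, (0,3):-1/OO.X/.XX., (1,0):+1/OO../XXX., (1,3):+1/OO../.XXX
[OOX./.XX.] O move#3: (0,3):-1/OOXO/.XX.*, (1,0):-1/OOX./OXX., (1,3):-1/OOX./.XXO
[OOXO/.XX.] X move#4: (1,0):+1/OOXO/XXX.*, (1,3):+1/OOXO/.XXX
[OOXO/XXX.] end (terminal -1, O#5); searched O.../.XX. to 6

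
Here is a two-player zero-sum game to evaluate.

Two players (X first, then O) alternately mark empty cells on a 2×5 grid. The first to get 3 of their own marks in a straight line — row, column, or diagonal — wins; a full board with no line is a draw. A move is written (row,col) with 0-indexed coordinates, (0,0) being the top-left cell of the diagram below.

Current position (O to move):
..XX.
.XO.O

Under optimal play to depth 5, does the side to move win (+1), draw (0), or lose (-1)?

[..XX./.XO.O] O move#1: (0,0):-1/O.XX./.XO.O, (0,1):-1/.OXX./.XO.O, (0,4):-1/..XXO/.XO.O, (1,0):-1/..XX./OXO.O, (1,3):+1/..XX./.XOOO*
[..XX./.XOOO] end (terminal -1, X#2); searched ..XX./.XO.O to 5

value(..XX./.XO.O, O) = +1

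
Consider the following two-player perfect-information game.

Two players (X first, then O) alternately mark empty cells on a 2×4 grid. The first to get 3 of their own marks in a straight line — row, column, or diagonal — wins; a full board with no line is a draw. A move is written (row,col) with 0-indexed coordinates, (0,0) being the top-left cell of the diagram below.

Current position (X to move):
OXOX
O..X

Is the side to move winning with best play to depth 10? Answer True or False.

X winning at [OXOX/O..X]: False

ply 1, X at OXOX/O..X | (1,1)=+0→OXOX/OX.X*; (1,2)=+0→OXOX/O.XX
ply 2, O at OXOX/OX.X | (1,2)=+0→OXOX/OXOX*
ply 3: OXOX/OXOX is terminal +0 (X); from OXOX/O..X depth 10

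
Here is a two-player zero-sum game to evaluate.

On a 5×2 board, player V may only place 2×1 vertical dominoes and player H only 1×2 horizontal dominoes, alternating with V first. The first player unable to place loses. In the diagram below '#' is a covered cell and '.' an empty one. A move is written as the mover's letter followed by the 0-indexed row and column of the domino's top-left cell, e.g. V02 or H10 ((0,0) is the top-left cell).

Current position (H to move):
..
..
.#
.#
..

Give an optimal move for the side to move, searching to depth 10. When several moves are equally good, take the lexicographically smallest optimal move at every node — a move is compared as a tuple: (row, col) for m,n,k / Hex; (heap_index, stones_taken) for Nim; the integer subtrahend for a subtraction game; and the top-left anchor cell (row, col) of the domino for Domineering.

H's best at [../../.#/.#/..]: H00

[../../.#/.#/..] H move#1: H00:+1/##/../.#/.#/..*, H10:+1/../##/.#/.#/.., H40:-1/../../.#/.#/##
[##/../.#/.#/..] V move#2: V10:-1/##/#./##/.#/..*, V20:-1/##/../##/##/.., V30:-1/##/../.#/##/#.
[##/#./##/.#/..] H move#3: H40:+1/##/#./##/.#/##*
[##/#./##/.#/##] end (terminal -1, V#4); searched ../../.#/.#/.. to 10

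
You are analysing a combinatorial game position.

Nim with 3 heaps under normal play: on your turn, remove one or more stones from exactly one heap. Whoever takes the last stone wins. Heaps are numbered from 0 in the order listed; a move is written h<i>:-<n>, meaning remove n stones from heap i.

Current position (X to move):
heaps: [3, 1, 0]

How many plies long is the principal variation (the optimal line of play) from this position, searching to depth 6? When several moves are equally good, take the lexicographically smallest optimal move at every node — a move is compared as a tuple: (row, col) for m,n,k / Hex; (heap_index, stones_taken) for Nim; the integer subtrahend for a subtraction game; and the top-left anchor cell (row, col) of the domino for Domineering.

PV length from [(3,1,0)]: 3 plies

p1 X@[(3,1,0)]: h0:-1[(2,1,0)]-1 h0:-2[(1,1,0)]+1* h0:-3[(0,1,0)]-1 h1:-1[(3,0,0)]-1
p2 O@[(1,1,0)]: h0:-1[(0,1,0)]-1* h1:-1[(1,0,0)]-1
p3 X@[(0,1,0)]: h1:-1[(0,0,0)]+1*
p4 O@[(0,0,0)] terminal -1; root [(3,1,0)] d6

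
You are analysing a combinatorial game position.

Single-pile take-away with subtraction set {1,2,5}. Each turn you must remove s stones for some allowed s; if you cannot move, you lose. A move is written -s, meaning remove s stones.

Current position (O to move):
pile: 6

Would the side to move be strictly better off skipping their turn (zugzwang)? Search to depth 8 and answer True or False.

[6] O move#1: -1:-1/5*, -2:-1/4, -5:-1/1
[5] X move#2: -1:-1/4, -2:+1/3*, -5:+1/0
[3] O move#3: -1:-1/2*, -2:-1/1
[2] X move#4: -1:-1/1, -2:+1/0*
[0] end (terminal -1, O#5); searched 6 to 8
suppose O passes — search the same position with X to move:
pass> [6] X move#1: -1:-1/5*, -2:-1/4, -5:-1/1
pass> [5] O move#2: -1:-1/4, -2:+1/3*, -5:+1/0
pass> [3] X move#3: -1:-1/2*, -2:-1/1
pass> [2] O move#4: -1:-1/1, -2:+1/0*
pass> [0] end (terminal -1, X#5); searched 6 to 8
for O: play -1, pass +1

zugzwang(6, O) = True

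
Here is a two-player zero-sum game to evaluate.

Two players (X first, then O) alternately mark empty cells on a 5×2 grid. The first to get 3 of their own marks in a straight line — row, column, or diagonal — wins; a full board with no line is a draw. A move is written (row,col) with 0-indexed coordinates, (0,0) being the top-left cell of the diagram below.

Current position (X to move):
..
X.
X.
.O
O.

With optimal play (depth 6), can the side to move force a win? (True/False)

ply 1, X at ../X./X./.O/O. | (0,0)=+1→X./X./X./.O/O.*; (0,1)=+1→.X/X./X./.O/O.; (1,1)=+1→../XX/X./.O/O.; (2,1)=+1→../X./XX/.O/O.; (3,0)=+1→../X./X./XO/O.; (4,1)=+1→../X./X./.O/OX
ply 2: X./X./X./.O/O. is terminal -1 (O); from ../X./X./.O/O. depth 6

X winning at [../X./X./.O/O.]: True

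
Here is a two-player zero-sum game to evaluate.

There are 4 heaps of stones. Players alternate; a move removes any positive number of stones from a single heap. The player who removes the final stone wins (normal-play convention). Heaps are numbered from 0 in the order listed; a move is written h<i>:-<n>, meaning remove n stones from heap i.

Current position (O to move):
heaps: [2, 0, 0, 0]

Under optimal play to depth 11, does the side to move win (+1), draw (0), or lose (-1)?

p1 O@[(2,0,0,0)]: h0:-1[(1,0,0,0)]-1 h0:-2[(0,0,0,0)]+1*
p2 X@[(0,0,0,0)] terminal -1; root [(2,0,0,0)] d11

value((2,0,0,0), O) = +1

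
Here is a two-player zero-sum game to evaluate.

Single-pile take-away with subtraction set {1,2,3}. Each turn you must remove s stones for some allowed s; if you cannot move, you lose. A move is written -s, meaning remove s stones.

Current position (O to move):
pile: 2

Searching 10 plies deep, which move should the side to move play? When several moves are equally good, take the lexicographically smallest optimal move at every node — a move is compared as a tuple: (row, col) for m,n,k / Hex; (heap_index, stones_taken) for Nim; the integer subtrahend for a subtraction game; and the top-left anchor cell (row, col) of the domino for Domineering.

O's best at [2]: -2

ply 1, O at 2 | -1=-1→1; -2=+1→0*
ply 2: 0 is terminal -1 (X); from 2 depth 10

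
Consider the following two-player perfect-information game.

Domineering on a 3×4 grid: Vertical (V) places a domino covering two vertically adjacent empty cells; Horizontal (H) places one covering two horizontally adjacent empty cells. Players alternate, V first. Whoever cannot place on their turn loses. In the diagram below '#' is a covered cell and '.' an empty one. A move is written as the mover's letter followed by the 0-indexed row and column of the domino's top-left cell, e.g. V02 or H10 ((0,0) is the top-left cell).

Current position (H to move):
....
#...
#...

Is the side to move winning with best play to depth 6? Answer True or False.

H winning at [..../#.../#...]: True

ply 1, H at ..../#.../#... | H00=-1→##../#.../#...; H01=-1→.##./#.../#...; H02=-1→..##/#.../#...; H11=+1→..../###./#...*; H12=+1→..../#.##/#...; H21=-1→..../#.../###.; H22=-1→..../#.../#.##
ply 2, V at ..../###./#... | V03=-1→...#/####/#...*; V13=-1→..../####/#..#
ply 3, H at ...#/####/#... | H00=+1→##.#/####/#...*; H01=+1→.###/####/#...; H21=+1→...#/####/###.; H22=+1→...#/####/#.##
ply 4: ##.#/####/#... is terminal -1 (V); from ..../#.../#... depth 6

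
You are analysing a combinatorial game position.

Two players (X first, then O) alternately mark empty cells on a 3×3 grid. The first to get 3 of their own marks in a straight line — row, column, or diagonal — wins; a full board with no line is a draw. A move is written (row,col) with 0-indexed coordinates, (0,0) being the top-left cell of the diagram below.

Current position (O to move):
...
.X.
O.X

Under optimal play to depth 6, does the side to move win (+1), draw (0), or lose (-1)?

p1 O@[.../.X./O.X]: (0,0)[O../.X./O.X]+0* (0,1)[.O./.X./O.X]-1 (0,2)[..O/.X./O.X]-1 (1,0)[.../OX./O.X]-1 (1,2)[.../.XO/O.X]-1 (2,1)[.../.X./OOX]-1
p2 X@[O../.X./O.X]: (0,1)[OX./.X./O.X]-1 (0,2)[O.X/.X./O.X]-1 (1,0)[O../XX./O.X]+0* (1,2)[O../.XX/O.X]-1 (2,1)[O../.X./OXX]-1
p3 O@[O../XX./O.X]: (0,1)[OO./XX./O.X]-1 (0,2)[O.O/XX./O.X]-1 (1,2)[O../XXO/O.X]+0* (2,1)[O../XX./OOX]-1
p4 X@[O../XXO/O.X]: (0,1)[OX./XXO/O.X]+0* (0,2)[O.X/XXO/O.X]+0 (2,1)[O../XXO/OXX]+0
p5 O@[OX./XXO/O.X]: (0,2)[OXO/XXO/O.X]-1 (2,1)[OX./XXO/OOX]+0*
p6 X@[OX./XXO/OOX]: (0,2)[OXX/XXO/OOX]+0*
p7 O@[OXX/XXO/OOX] terminal +0; root [.../.X./O.X] d6

value(.../.X./O.X, O) = 0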